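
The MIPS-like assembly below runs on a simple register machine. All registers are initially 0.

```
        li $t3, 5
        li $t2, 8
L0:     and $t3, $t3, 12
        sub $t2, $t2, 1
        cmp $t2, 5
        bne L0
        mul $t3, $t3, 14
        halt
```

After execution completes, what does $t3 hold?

56

$t3=5
$t2=8
$t3=5&12=4
$t2=8-1=7
cmp $t2, 5  (cmp 7,5)
bne L0: taken
$t3=4&12=4
$t2=7-1=6
cmp $t2, 5  (cmp 6,5)
bne L0: taken
$t3=4&12=4
$t2=6-1=5
cmp $t2, 5  (cmp 5,5)
bne L0: not taken
$t3=4*14=56
halt.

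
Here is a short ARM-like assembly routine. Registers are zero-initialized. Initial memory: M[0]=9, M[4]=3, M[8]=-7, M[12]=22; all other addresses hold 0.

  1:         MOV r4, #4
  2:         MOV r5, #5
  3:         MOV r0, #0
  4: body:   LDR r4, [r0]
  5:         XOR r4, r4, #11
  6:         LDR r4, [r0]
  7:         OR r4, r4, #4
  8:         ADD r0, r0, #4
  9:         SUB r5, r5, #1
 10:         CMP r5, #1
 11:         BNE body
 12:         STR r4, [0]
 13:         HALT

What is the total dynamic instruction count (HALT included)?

MOV r4, #4 → r4=4
MOV r5, #5 → r5=5
MOV r0, #0 → r0=0
LDR r4, [r0] → r4=M[0]=9
XOR r4, r4, #11 → r4=9^11=2
LDR r4, [r0] → r4=M[0]=9
OR r4, r4, #4 → r4=9|4=13
ADD r0, r0, #4 → r0=0+4=4
SUB r5, r5, #1 → r5=5-1=4
CMP r5, #1  (cmp 4,1)
BNE body: taken
LDR r4, [r0] → r4=M[4]=3
XOR r4, r4, #11 → r4=3^11=8
LDR r4, [r0] → r4=M[4]=3
OR r4, r4, #4 → r4=3|4=7
ADD r0, r0, #4 → r0=4+4=8
SUB r5, r5, #1 → r5=4-1=3
CMP r5, #1  (cmp 3,1)
BNE body: taken
LDR r4, [r0] → r4=M[8]=-7
XOR r4, r4, #11 → r4=(-7)^11=-14
LDR r4, [r0] → r4=M[8]=-7
OR r4, r4, #4 → r4=(-7)|4=-3
ADD r0, r0, #4 → r0=8+4=12
SUB r5, r5, #1 → r5=3-1=2
CMP r5, #1  (cmp 2,1)
BNE body: taken
LDR r4, [r0] → r4=M[12]=22
XOR r4, r4, #11 → r4=22^11=29
LDR r4, [r0] → r4=M[12]=22
OR r4, r4, #4 → r4=22|4=22
ADD r0, r0, #4 → r0=12+4=16
SUB r5, r5, #1 → r5=2-1=1
CMP r5, #1  (cmp 1,1)
BNE body: not taken
STR r4, [0] → M[0]=22
halt.
Total executed instructions: 37.

37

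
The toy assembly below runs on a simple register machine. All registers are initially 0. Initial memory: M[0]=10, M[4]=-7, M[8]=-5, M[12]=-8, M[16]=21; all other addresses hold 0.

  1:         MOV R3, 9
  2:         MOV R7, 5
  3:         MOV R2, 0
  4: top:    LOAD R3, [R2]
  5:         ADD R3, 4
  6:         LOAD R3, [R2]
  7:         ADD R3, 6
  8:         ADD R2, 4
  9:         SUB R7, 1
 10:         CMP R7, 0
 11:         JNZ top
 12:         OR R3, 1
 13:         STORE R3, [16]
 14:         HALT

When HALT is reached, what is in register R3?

27

R3=9
R7=5
R2=0
R3=M[0]=10
R3=10+4=14
R3=M[0]=10
R3=10+6=16
R2=0+4=4
R7=5-1=4
CMP R7, 0  (cmp 4,0)
JNZ top: taken
R3=M[4]=-7
R3=(-7)+4=-3
R3=M[4]=-7
R3=(-7)+6=-1
R2=4+4=8
R7=4-1=3
CMP R7, 0  (cmp 3,0)
JNZ top: taken
R3=M[8]=-5
R3=(-5)+4=-1
R3=M[8]=-5
R3=(-5)+6=1
R2=8+4=12
R7=3-1=2
CMP R7, 0  (cmp 2,0)
JNZ top: taken
R3=M[12]=-8
R3=(-8)+4=-4
R3=M[12]=-8
R3=(-8)+6=-2
R2=12+4=16
R7=2-1=1
CMP R7, 0  (cmp 1,0)
JNZ top: taken
R3=M[16]=21
R3=21+4=25
R3=M[16]=21
R3=21+6=27
R2=16+4=20
R7=1-1=0
CMP R7, 0  (cmp 0,0)
JNZ top: not taken
R3=27|1=27
STORE R3, [16] → M[16]=27
halt.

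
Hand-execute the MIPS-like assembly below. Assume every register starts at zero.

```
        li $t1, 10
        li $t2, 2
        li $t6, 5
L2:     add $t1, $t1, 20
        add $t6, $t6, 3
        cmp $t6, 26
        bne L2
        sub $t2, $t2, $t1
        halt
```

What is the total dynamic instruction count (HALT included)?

33

$t1=10
$t2=2
$t6=5
$t1=10+20=30
$t6=5+3=8
cmp $t6, 26  (cmp 8,26)
bne L2: taken
$t1=30+20=50
$t6=8+3=11
cmp $t6, 26  (cmp 11,26)
bne L2: taken
$t1=50+20=70
$t6=11+3=14
cmp $t6, 26  (cmp 14,26)
bne L2: taken
$t1=70+20=90
$t6=14+3=17
cmp $t6, 26  (cmp 17,26)
bne L2: taken
$t1=90+20=110
$t6=17+3=20
cmp $t6, 26  (cmp 20,26)
bne L2: taken
$t1=110+20=130
$t6=20+3=23
cmp $t6, 26  (cmp 23,26)
bne L2: taken
$t1=130+20=150
$t6=23+3=26
cmp $t6, 26  (cmp 26,26)
bne L2: not taken
$t2=2-150=-148
halt.
Total executed instructions: 33.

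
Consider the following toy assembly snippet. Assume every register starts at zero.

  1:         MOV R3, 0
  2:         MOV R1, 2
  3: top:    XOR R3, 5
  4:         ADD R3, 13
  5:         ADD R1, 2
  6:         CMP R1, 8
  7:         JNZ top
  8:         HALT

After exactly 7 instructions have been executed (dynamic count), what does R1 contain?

MOV R3, 0 → R3=0
MOV R1, 2 → R1=2
XOR R3, 5 → R3=0^5=5
ADD R3, 13 → R3=5+13=18
ADD R1, 2 → R1=2+2=4
CMP R1, 8  (cmp 4,8)
JNZ top: taken
After step 7: R1 = 4.

4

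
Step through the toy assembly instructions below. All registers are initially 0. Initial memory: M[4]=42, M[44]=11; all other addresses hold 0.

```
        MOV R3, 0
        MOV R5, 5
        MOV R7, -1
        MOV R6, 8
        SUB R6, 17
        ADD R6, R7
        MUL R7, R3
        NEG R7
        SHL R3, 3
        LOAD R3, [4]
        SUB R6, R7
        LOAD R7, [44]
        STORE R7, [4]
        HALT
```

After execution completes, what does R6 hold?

-10

R3=0
R5=5
R7=-1
R6=8
R6=8-17=-9
R6=(-9)+(-1)=-10
R7=(-1)*0=0
R7=-(0)=0
R3=0<<3=0
R3=M[4]=42
R6=(-10)-0=-10
R7=M[44]=11
STORE R7, [4] → M[4]=11
halt.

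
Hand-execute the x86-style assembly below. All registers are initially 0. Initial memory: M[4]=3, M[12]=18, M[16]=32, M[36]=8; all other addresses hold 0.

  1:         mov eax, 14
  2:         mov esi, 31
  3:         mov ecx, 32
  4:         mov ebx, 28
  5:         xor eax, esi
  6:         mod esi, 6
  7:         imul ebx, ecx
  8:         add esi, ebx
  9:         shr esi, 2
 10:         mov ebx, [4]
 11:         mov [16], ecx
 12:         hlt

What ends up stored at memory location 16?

32

after mov eax, 14: eax=14
after mov esi, 31: esi=31
after mov ecx, 32: ecx=32
after mov ebx, 28: ebx=28
after xor eax, esi: eax=14^31=17
after mod esi, 6: esi=31%6=1
after imul ebx, ecx: ebx=28*32=896
after add esi, ebx: esi=1+896=897
after shr esi, 2: esi=897>>2=224
after mov ebx, [4]: ebx=M[4]=3
mov [16], ecx → M[16]=32
halt.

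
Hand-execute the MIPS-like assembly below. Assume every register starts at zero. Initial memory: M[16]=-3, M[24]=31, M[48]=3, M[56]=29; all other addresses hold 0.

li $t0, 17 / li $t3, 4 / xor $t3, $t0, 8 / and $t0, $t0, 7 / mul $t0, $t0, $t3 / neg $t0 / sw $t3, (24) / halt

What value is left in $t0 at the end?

-25

$t0=17
$t3=4
$t3=17^8=25
$t0=17&7=1
$t0=1*25=25
$t0=-(25)=-25
sw $t3, (24) → M[24]=25
halt.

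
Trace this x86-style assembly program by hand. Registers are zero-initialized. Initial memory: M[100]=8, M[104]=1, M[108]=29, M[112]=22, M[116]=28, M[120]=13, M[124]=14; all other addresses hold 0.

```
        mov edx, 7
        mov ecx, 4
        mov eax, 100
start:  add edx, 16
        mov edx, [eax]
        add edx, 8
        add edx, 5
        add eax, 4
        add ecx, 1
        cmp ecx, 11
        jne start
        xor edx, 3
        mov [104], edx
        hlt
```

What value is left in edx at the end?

24

edx=7
ecx=4
eax=100
edx=7+16=23
edx=M[100]=8
edx=8+8=16
edx=16+5=21
eax=100+4=104
ecx=4+1=5
cmp ecx, 11  (cmp 5,11)
jne start: taken
edx=21+16=37
edx=M[104]=1
edx=1+8=9
edx=9+5=14
eax=104+4=108
ecx=5+1=6
cmp ecx, 11  (cmp 6,11)
jne start: taken
edx=14+16=30
edx=M[108]=29
edx=29+8=37
edx=37+5=42
eax=108+4=112
ecx=6+1=7
cmp ecx, 11  (cmp 7,11)
jne start: taken
edx=42+16=58
edx=M[112]=22
edx=22+8=30
edx=30+5=35
eax=112+4=116
ecx=7+1=8
cmp ecx, 11  (cmp 8,11)
jne start: taken
edx=35+16=51
edx=M[116]=28
edx=28+8=36
edx=36+5=41
eax=116+4=120
ecx=8+1=9
cmp ecx, 11  (cmp 9,11)
jne start: taken
edx=41+16=57
edx=M[120]=13
edx=13+8=21
edx=21+5=26
eax=120+4=124
ecx=9+1=10
cmp ecx, 11  (cmp 10,11)
jne start: taken
edx=26+16=42
edx=M[124]=14
edx=14+8=22
edx=22+5=27
eax=124+4=128
ecx=10+1=11
cmp ecx, 11  (cmp 11,11)
jne start: not taken
edx=27^3=24
mov [104], edx → M[104]=24
halt.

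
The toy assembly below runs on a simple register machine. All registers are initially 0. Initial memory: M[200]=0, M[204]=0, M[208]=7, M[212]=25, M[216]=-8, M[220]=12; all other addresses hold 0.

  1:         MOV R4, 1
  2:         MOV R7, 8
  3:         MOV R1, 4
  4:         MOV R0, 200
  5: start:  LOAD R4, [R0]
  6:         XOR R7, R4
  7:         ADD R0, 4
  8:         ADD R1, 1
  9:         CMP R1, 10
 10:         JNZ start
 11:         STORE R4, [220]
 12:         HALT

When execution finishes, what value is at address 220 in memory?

after MOV R4, 1: R4=1
after MOV R7, 8: R7=8
after MOV R1, 4: R1=4
after MOV R0, 200: R0=200
after LOAD R4, [R0]: R4=M[200]=0
after XOR R7, R4: R7=8^0=8
after ADD R0, 4: R0=200+4=204
after ADD R1, 1: R1=4+1=5
CMP R1, 10  (cmp 5,10)
JNZ start: taken
after LOAD R4, [R0]: R4=M[204]=0
after XOR R7, R4: R7=8^0=8
after ADD R0, 4: R0=204+4=208
after ADD R1, 1: R1=5+1=6
CMP R1, 10  (cmp 6,10)
JNZ start: taken
after LOAD R4, [R0]: R4=M[208]=7
after XOR R7, R4: R7=8^7=15
after ADD R0, 4: R0=208+4=212
after ADD R1, 1: R1=6+1=7
CMP R1, 10  (cmp 7,10)
JNZ start: taken
after LOAD R4, [R0]: R4=M[212]=25
after XOR R7, R4: R7=15^25=22
after ADD R0, 4: R0=212+4=216
after ADD R1, 1: R1=7+1=8
CMP R1, 10  (cmp 8,10)
JNZ start: taken
after LOAD R4, [R0]: R4=M[216]=-8
after XOR R7, R4: R7=22^(-8)=-18
after ADD R0, 4: R0=216+4=220
after ADD R1, 1: R1=8+1=9
CMP R1, 10  (cmp 9,10)
JNZ start: taken
after LOAD R4, [R0]: R4=M[220]=12
after XOR R7, R4: R7=(-18)^12=-30
after ADD R0, 4: R0=220+4=224
after ADD R1, 1: R1=9+1=10
CMP R1, 10  (cmp 10,10)
JNZ start: not taken
STORE R4, [220] → M[220]=12
halt.

12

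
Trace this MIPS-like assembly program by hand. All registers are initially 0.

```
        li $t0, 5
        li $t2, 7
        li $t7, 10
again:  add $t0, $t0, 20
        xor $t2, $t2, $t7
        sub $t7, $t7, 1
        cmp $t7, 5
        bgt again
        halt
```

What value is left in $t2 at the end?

$t0=5
$t2=7
$t7=10
$t0=5+20=25
$t2=7^10=13
$t7=10-1=9
cmp $t7, 5  (cmp 9,5)
bgt again: taken
$t0=25+20=45
$t2=13^9=4
$t7=9-1=8
cmp $t7, 5  (cmp 8,5)
bgt again: taken
$t0=45+20=65
$t2=4^8=12
$t7=8-1=7
cmp $t7, 5  (cmp 7,5)
bgt again: taken
$t0=65+20=85
$t2=12^7=11
$t7=7-1=6
cmp $t7, 5  (cmp 6,5)
bgt again: taken
$t0=85+20=105
$t2=11^6=13
$t7=6-1=5
cmp $t7, 5  (cmp 5,5)
bgt again: not taken
halt.

13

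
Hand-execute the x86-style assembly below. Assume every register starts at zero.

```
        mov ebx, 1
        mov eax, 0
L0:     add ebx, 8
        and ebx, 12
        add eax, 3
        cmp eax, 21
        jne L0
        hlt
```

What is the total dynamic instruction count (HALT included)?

38

mov ebx, 1 → ebx=1
mov eax, 0 → eax=0
add ebx, 8 → ebx=1+8=9
and ebx, 12 → ebx=9&12=8
add eax, 3 → eax=0+3=3
cmp eax, 21  (cmp 3,21)
jne L0: taken
add ebx, 8 → ebx=8+8=16
and ebx, 12 → ebx=16&12=0
add eax, 3 → eax=3+3=6
cmp eax, 21  (cmp 6,21)
jne L0: taken
add ebx, 8 → ebx=0+8=8
and ebx, 12 → ebx=8&12=8
add eax, 3 → eax=6+3=9
cmp eax, 21  (cmp 9,21)
jne L0: taken
add ebx, 8 → ebx=8+8=16
and ebx, 12 → ebx=16&12=0
add eax, 3 → eax=9+3=12
cmp eax, 21  (cmp 12,21)
jne L0: taken
add ebx, 8 → ebx=0+8=8
and ebx, 12 → ebx=8&12=8
add eax, 3 → eax=12+3=15
cmp eax, 21  (cmp 15,21)
jne L0: taken
add ebx, 8 → ebx=8+8=16
and ebx, 12 → ebx=16&12=0
add eax, 3 → eax=15+3=18
cmp eax, 21  (cmp 18,21)
jne L0: taken
add ebx, 8 → ebx=0+8=8
and ebx, 12 → ebx=8&12=8
add eax, 3 → eax=18+3=21
cmp eax, 21  (cmp 21,21)
jne L0: not taken
halt.
Total executed instructions: 38.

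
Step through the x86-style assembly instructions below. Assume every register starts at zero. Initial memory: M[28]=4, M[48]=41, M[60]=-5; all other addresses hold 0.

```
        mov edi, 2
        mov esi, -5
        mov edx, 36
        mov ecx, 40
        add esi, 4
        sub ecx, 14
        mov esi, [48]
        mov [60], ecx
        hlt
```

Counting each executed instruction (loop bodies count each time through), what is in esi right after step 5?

-1

mov edi, 2 → edi=2
mov esi, -5 → esi=-5
mov edx, 36 → edx=36
mov ecx, 40 → ecx=40
add esi, 4 → esi=(-5)+4=-1
After step 5: esi = -1.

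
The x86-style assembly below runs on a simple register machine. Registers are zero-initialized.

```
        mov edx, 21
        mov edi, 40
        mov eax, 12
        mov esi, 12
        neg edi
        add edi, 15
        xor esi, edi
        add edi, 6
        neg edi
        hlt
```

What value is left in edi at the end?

mov edx, 21 → edx=21
mov edi, 40 → edi=40
mov eax, 12 → eax=12
mov esi, 12 → esi=12
neg edi → edi=-(40)=-40
add edi, 15 → edi=(-40)+15=-25
xor esi, edi → esi=12^(-25)=-21
add edi, 6 → edi=(-25)+6=-19
neg edi → edi=-(-19)=19
halt.

19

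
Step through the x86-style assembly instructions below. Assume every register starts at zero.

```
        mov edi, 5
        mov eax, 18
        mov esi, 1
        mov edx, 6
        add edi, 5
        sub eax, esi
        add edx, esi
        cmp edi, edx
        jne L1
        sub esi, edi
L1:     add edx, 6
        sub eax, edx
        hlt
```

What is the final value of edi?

10

after mov edi, 5: edi=5
after mov eax, 18: eax=18
after mov esi, 1: esi=1
after mov edx, 6: edx=6
after add edi, 5: edi=5+5=10
after sub eax, esi: eax=18-1=17
after add edx, esi: edx=6+1=7
cmp edi, edx  (cmp 10,7)
jne L1: taken
after add edx, 6: edx=7+6=13
after sub eax, edx: eax=17-13=4
halt.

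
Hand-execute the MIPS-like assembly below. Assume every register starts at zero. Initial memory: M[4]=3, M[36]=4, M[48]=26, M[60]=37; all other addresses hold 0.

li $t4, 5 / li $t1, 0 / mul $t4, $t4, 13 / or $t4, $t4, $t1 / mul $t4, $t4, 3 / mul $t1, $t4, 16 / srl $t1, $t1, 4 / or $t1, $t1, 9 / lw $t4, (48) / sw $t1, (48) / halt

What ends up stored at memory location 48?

203

$t4=5
$t1=0
$t4=5*13=65
$t4=65|0=65
$t4=65*3=195
$t1=195*16=3120
$t1=3120>>4=195
$t1=195|9=203
$t4=M[48]=26
sw $t1, (48) → M[48]=203
halt.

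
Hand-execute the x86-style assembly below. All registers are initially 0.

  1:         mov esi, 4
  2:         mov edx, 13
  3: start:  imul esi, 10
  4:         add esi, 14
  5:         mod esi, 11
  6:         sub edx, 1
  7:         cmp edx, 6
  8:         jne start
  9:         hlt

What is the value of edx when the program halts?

mov esi, 4 → esi=4
mov edx, 13 → edx=13
imul esi, 10 → esi=4*10=40
add esi, 14 → esi=40+14=54
mod esi, 11 → esi=54%11=10
sub edx, 1 → edx=13-1=12
cmp edx, 6  (cmp 12,6)
jne start: taken
imul esi, 10 → esi=10*10=100
add esi, 14 → esi=100+14=114
mod esi, 11 → esi=114%11=4
sub edx, 1 → edx=12-1=11
cmp edx, 6  (cmp 11,6)
jne start: taken
imul esi, 10 → esi=4*10=40
add esi, 14 → esi=40+14=54
mod esi, 11 → esi=54%11=10
sub edx, 1 → edx=11-1=10
cmp edx, 6  (cmp 10,6)
jne start: taken
imul esi, 10 → esi=10*10=100
add esi, 14 → esi=100+14=114
mod esi, 11 → esi=114%11=4
sub edx, 1 → edx=10-1=9
cmp edx, 6  (cmp 9,6)
jne start: taken
imul esi, 10 → esi=4*10=40
add esi, 14 → esi=40+14=54
mod esi, 11 → esi=54%11=10
sub edx, 1 → edx=9-1=8
cmp edx, 6  (cmp 8,6)
jne start: taken
imul esi, 10 → esi=10*10=100
add esi, 14 → esi=100+14=114
mod esi, 11 → esi=114%11=4
sub edx, 1 → edx=8-1=7
cmp edx, 6  (cmp 7,6)
jne start: taken
imul esi, 10 → esi=4*10=40
add esi, 14 → esi=40+14=54
mod esi, 11 → esi=54%11=10
sub edx, 1 → edx=7-1=6
cmp edx, 6  (cmp 6,6)
jne start: not taken
halt.

6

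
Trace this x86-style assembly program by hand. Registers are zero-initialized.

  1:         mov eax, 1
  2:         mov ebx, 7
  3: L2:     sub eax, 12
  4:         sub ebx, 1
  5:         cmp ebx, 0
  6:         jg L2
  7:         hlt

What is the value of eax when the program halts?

-83

mov eax, 1 → eax=1
mov ebx, 7 → ebx=7
sub eax, 12 → eax=1-12=-11
sub ebx, 1 → ebx=7-1=6
cmp ebx, 0  (cmp 6,0)
jg L2: taken
sub eax, 12 → eax=(-11)-12=-23
sub ebx, 1 → ebx=6-1=5
cmp ebx, 0  (cmp 5,0)
jg L2: taken
sub eax, 12 → eax=(-23)-12=-35
sub ebx, 1 → ebx=5-1=4
cmp ebx, 0  (cmp 4,0)
jg L2: taken
sub eax, 12 → eax=(-35)-12=-47
sub ebx, 1 → ebx=4-1=3
cmp ebx, 0  (cmp 3,0)
jg L2: taken
sub eax, 12 → eax=(-47)-12=-59
sub ebx, 1 → ebx=3-1=2
cmp ebx, 0  (cmp 2,0)
jg L2: taken
sub eax, 12 → eax=(-59)-12=-71
sub ebx, 1 → ebx=2-1=1
cmp ebx, 0  (cmp 1,0)
jg L2: taken
sub eax, 12 → eax=(-71)-12=-83
sub ebx, 1 → ebx=1-1=0
cmp ebx, 0  (cmp 0,0)
jg L2: not taken
halt.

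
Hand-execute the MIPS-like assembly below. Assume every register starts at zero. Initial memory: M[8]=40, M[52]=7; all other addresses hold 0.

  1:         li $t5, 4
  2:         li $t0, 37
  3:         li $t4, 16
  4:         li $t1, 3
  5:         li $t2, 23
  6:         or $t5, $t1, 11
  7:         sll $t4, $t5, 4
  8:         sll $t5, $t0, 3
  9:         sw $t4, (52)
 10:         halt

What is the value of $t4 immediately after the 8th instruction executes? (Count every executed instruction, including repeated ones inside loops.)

176

after li $t5, 4: $t5=4
after li $t0, 37: $t0=37
after li $t4, 16: $t4=16
after li $t1, 3: $t1=3
after li $t2, 23: $t2=23
after or $t5, $t1, 11: $t5=3|11=11
after sll $t4, $t5, 4: $t4=11<<4=176
after sll $t5, $t0, 3: $t5=37<<3=296
After step 8: $t4 = 176.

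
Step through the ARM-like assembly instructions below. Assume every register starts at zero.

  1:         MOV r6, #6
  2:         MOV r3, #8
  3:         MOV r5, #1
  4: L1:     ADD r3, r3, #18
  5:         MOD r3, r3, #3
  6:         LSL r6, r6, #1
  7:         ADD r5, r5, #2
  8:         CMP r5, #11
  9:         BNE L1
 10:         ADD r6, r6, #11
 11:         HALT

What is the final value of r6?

r6=6
r3=8
r5=1
r3=8+18=26
r3=26%3=2
r6=6<<1=12
r5=1+2=3
CMP r5, #11  (cmp 3,11)
BNE L1: taken
r3=2+18=20
r3=20%3=2
r6=12<<1=24
r5=3+2=5
CMP r5, #11  (cmp 5,11)
BNE L1: taken
r3=2+18=20
r3=20%3=2
r6=24<<1=48
r5=5+2=7
CMP r5, #11  (cmp 7,11)
BNE L1: taken
r3=2+18=20
r3=20%3=2
r6=48<<1=96
r5=7+2=9
CMP r5, #11  (cmp 9,11)
BNE L1: taken
r3=2+18=20
r3=20%3=2
r6=96<<1=192
r5=9+2=11
CMP r5, #11  (cmp 11,11)
BNE L1: not taken
r6=192+11=203
halt.

203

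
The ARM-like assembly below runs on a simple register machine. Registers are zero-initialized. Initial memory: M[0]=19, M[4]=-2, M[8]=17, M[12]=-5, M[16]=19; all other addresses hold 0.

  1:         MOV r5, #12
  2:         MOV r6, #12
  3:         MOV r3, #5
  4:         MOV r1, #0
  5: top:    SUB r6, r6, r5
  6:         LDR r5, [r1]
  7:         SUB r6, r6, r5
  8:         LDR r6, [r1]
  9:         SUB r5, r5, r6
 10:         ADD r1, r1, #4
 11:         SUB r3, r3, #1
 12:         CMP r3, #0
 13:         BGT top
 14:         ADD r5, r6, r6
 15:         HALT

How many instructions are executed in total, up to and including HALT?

MOV r5, #12 → r5=12
MOV r6, #12 → r6=12
MOV r3, #5 → r3=5
MOV r1, #0 → r1=0
SUB r6, r6, r5 → r6=12-12=0
LDR r5, [r1] → r5=M[0]=19
SUB r6, r6, r5 → r6=0-19=-19
LDR r6, [r1] → r6=M[0]=19
SUB r5, r5, r6 → r5=19-19=0
ADD r1, r1, #4 → r1=0+4=4
SUB r3, r3, #1 → r3=5-1=4
CMP r3, #0  (cmp 4,0)
BGT top: taken
SUB r6, r6, r5 → r6=19-0=19
LDR r5, [r1] → r5=M[4]=-2
SUB r6, r6, r5 → r6=19-(-2)=21
LDR r6, [r1] → r6=M[4]=-2
SUB r5, r5, r6 → r5=(-2)-(-2)=0
ADD r1, r1, #4 → r1=4+4=8
SUB r3, r3, #1 → r3=4-1=3
CMP r3, #0  (cmp 3,0)
BGT top: taken
SUB r6, r6, r5 → r6=(-2)-0=-2
LDR r5, [r1] → r5=M[8]=17
SUB r6, r6, r5 → r6=(-2)-17=-19
LDR r6, [r1] → r6=M[8]=17
SUB r5, r5, r6 → r5=17-17=0
ADD r1, r1, #4 → r1=8+4=12
SUB r3, r3, #1 → r3=3-1=2
CMP r3, #0  (cmp 2,0)
BGT top: taken
SUB r6, r6, r5 → r6=17-0=17
LDR r5, [r1] → r5=M[12]=-5
SUB r6, r6, r5 → r6=17-(-5)=22
LDR r6, [r1] → r6=M[12]=-5
SUB r5, r5, r6 → r5=(-5)-(-5)=0
ADD r1, r1, #4 → r1=12+4=16
SUB r3, r3, #1 → r3=2-1=1
CMP r3, #0  (cmp 1,0)
BGT top: taken
SUB r6, r6, r5 → r6=(-5)-0=-5
LDR r5, [r1] → r5=M[16]=19
SUB r6, r6, r5 → r6=(-5)-19=-24
LDR r6, [r1] → r6=M[16]=19
SUB r5, r5, r6 → r5=19-19=0
ADD r1, r1, #4 → r1=16+4=20
SUB r3, r3, #1 → r3=1-1=0
CMP r3, #0  (cmp 0,0)
BGT top: not taken
ADD r5, r6, r6 → r5=19+19=38
halt.
Total executed instructions: 51.

51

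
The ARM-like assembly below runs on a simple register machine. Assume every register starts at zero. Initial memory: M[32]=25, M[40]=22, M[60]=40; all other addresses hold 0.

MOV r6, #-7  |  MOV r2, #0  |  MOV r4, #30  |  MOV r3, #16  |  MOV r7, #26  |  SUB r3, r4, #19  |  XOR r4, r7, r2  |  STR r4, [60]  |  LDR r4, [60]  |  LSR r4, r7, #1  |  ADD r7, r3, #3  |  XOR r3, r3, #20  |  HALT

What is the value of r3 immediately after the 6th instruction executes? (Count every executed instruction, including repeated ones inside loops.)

11

r6=-7
r2=0
r4=30
r3=16
r7=26
r3=30-19=11
After step 6: r3 = 11.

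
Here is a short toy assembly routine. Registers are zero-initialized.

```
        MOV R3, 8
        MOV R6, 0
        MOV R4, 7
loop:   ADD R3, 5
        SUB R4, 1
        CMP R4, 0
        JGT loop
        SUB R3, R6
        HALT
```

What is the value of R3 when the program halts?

43

R3=8
R6=0
R4=7
R3=8+5=13
R4=7-1=6
CMP R4, 0  (cmp 6,0)
JGT loop: taken
R3=13+5=18
R4=6-1=5
CMP R4, 0  (cmp 5,0)
JGT loop: taken
R3=18+5=23
R4=5-1=4
CMP R4, 0  (cmp 4,0)
JGT loop: taken
R3=23+5=28
R4=4-1=3
CMP R4, 0  (cmp 3,0)
JGT loop: taken
R3=28+5=33
R4=3-1=2
CMP R4, 0  (cmp 2,0)
JGT loop: taken
R3=33+5=38
R4=2-1=1
CMP R4, 0  (cmp 1,0)
JGT loop: taken
R3=38+5=43
R4=1-1=0
CMP R4, 0  (cmp 0,0)
JGT loop: not taken
R3=43-0=43
halt.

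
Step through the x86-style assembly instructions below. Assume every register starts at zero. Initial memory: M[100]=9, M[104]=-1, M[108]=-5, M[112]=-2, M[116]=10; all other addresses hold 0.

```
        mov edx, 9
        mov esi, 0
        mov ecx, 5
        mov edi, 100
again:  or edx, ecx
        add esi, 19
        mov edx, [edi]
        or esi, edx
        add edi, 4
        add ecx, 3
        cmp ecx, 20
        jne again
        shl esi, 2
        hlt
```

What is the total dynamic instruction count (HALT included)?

after mov edx, 9: edx=9
after mov esi, 0: esi=0
after mov ecx, 5: ecx=5
after mov edi, 100: edi=100
after or edx, ecx: edx=9|5=13
after add esi, 19: esi=0+19=19
after mov edx, [edi]: edx=M[100]=9
after or esi, edx: esi=19|9=27
after add edi, 4: edi=100+4=104
after add ecx, 3: ecx=5+3=8
cmp ecx, 20  (cmp 8,20)
jne again: taken
after or edx, ecx: edx=9|8=9
after add esi, 19: esi=27+19=46
after mov edx, [edi]: edx=M[104]=-1
after or esi, edx: esi=46|(-1)=-1
after add edi, 4: edi=104+4=108
after add ecx, 3: ecx=8+3=11
cmp ecx, 20  (cmp 11,20)
jne again: taken
after or edx, ecx: edx=(-1)|11=-1
after add esi, 19: esi=(-1)+19=18
after mov edx, [edi]: edx=M[108]=-5
after or esi, edx: esi=18|(-5)=-5
after add edi, 4: edi=108+4=112
after add ecx, 3: ecx=11+3=14
cmp ecx, 20  (cmp 14,20)
jne again: taken
after or edx, ecx: edx=(-5)|14=-1
after add esi, 19: esi=(-5)+19=14
after mov edx, [edi]: edx=M[112]=-2
after or esi, edx: esi=14|(-2)=-2
after add edi, 4: edi=112+4=116
after add ecx, 3: ecx=14+3=17
cmp ecx, 20  (cmp 17,20)
jne again: taken
after or edx, ecx: edx=(-2)|17=-1
after add esi, 19: esi=(-2)+19=17
after mov edx, [edi]: edx=M[116]=10
after or esi, edx: esi=17|10=27
after add edi, 4: edi=116+4=120
after add ecx, 3: ecx=17+3=20
cmp ecx, 20  (cmp 20,20)
jne again: not taken
after shl esi, 2: esi=27<<2=108
halt.
Total executed instructions: 46.

46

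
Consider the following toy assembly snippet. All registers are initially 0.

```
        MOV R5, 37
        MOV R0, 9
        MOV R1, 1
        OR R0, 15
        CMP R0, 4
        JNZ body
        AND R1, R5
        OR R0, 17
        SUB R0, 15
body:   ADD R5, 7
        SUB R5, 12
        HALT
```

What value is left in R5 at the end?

MOV R5, 37 → R5=37
MOV R0, 9 → R0=9
MOV R1, 1 → R1=1
OR R0, 15 → R0=9|15=15
CMP R0, 4  (cmp 15,4)
JNZ body: taken
ADD R5, 7 → R5=37+7=44
SUB R5, 12 → R5=44-12=32
halt.

32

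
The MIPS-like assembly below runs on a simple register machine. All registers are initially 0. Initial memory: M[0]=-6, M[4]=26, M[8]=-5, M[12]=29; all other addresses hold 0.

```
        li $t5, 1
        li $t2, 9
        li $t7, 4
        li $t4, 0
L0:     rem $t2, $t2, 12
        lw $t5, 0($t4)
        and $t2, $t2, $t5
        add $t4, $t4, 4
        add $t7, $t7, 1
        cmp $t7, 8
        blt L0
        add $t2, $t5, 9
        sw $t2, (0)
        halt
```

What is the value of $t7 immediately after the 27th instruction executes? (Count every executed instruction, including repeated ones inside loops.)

7

$t5=1
$t2=9
$t7=4
$t4=0
$t2=9%12=9
$t5=M[0]=-6
$t2=9&(-6)=8
$t4=0+4=4
$t7=4+1=5
cmp $t7, 8  (cmp 5,8)
blt L0: taken
$t2=8%12=8
$t5=M[4]=26
$t2=8&26=8
$t4=4+4=8
$t7=5+1=6
cmp $t7, 8  (cmp 6,8)
blt L0: taken
$t2=8%12=8
$t5=M[8]=-5
$t2=8&(-5)=8
$t4=8+4=12
$t7=6+1=7
cmp $t7, 8  (cmp 7,8)
blt L0: taken
$t2=8%12=8
$t5=M[12]=29
After step 27: $t7 = 7.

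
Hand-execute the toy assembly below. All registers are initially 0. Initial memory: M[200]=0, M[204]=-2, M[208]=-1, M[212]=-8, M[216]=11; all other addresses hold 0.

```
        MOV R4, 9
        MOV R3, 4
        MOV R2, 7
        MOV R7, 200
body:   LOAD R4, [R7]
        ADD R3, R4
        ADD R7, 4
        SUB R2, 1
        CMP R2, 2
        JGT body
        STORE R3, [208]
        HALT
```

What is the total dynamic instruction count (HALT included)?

R4=9
R3=4
R2=7
R7=200
R4=M[200]=0
R3=4+0=4
R7=200+4=204
R2=7-1=6
CMP R2, 2  (cmp 6,2)
JGT body: taken
R4=M[204]=-2
R3=4+(-2)=2
R7=204+4=208
R2=6-1=5
CMP R2, 2  (cmp 5,2)
JGT body: taken
R4=M[208]=-1
R3=2+(-1)=1
R7=208+4=212
R2=5-1=4
CMP R2, 2  (cmp 4,2)
JGT body: taken
R4=M[212]=-8
R3=1+(-8)=-7
R7=212+4=216
R2=4-1=3
CMP R2, 2  (cmp 3,2)
JGT body: taken
R4=M[216]=11
R3=(-7)+11=4
R7=216+4=220
R2=3-1=2
CMP R2, 2  (cmp 2,2)
JGT body: not taken
STORE R3, [208] → M[208]=4
halt.
Total executed instructions: 36.

36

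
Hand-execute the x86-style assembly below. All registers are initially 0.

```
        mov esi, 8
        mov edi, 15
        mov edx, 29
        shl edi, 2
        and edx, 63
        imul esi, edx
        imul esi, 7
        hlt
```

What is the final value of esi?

after mov esi, 8: esi=8
after mov edi, 15: edi=15
after mov edx, 29: edx=29
after shl edi, 2: edi=15<<2=60
after and edx, 63: edx=29&63=29
after imul esi, edx: esi=8*29=232
after imul esi, 7: esi=232*7=1624
halt.

1624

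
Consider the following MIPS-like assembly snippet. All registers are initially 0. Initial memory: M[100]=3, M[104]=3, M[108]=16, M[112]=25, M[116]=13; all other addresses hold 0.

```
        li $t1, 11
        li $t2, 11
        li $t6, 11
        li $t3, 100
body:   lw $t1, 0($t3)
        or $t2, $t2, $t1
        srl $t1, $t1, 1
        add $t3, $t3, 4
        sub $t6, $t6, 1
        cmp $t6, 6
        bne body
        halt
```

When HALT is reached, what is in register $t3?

after li $t1, 11: $t1=11
after li $t2, 11: $t2=11
after li $t6, 11: $t6=11
after li $t3, 100: $t3=100
after lw $t1, 0($t3): $t1=M[100]=3
after or $t2, $t2, $t1: $t2=11|3=11
after srl $t1, $t1, 1: $t1=3>>1=1
after add $t3, $t3, 4: $t3=100+4=104
after sub $t6, $t6, 1: $t6=11-1=10
cmp $t6, 6  (cmp 10,6)
bne body: taken
after lw $t1, 0($t3): $t1=M[104]=3
after or $t2, $t2, $t1: $t2=11|3=11
after srl $t1, $t1, 1: $t1=3>>1=1
after add $t3, $t3, 4: $t3=104+4=108
after sub $t6, $t6, 1: $t6=10-1=9
cmp $t6, 6  (cmp 9,6)
bne body: taken
after lw $t1, 0($t3): $t1=M[108]=16
after or $t2, $t2, $t1: $t2=11|16=27
after srl $t1, $t1, 1: $t1=16>>1=8
after add $t3, $t3, 4: $t3=108+4=112
after sub $t6, $t6, 1: $t6=9-1=8
cmp $t6, 6  (cmp 8,6)
bne body: taken
after lw $t1, 0($t3): $t1=M[112]=25
after or $t2, $t2, $t1: $t2=27|25=27
after srl $t1, $t1, 1: $t1=25>>1=12
after add $t3, $t3, 4: $t3=112+4=116
after sub $t6, $t6, 1: $t6=8-1=7
cmp $t6, 6  (cmp 7,6)
bne body: taken
after lw $t1, 0($t3): $t1=M[116]=13
after or $t2, $t2, $t1: $t2=27|13=31
after srl $t1, $t1, 1: $t1=13>>1=6
after add $t3, $t3, 4: $t3=116+4=120
after sub $t6, $t6, 1: $t6=7-1=6
cmp $t6, 6  (cmp 6,6)
bne body: not taken
halt.

120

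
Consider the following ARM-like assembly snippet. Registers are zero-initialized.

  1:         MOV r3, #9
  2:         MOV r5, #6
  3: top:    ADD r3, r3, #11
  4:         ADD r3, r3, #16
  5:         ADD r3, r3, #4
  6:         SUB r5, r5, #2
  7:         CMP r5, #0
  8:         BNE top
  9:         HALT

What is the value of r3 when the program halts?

MOV r3, #9 → r3=9
MOV r5, #6 → r5=6
ADD r3, r3, #11 → r3=9+11=20
ADD r3, r3, #16 → r3=20+16=36
ADD r3, r3, #4 → r3=36+4=40
SUB r5, r5, #2 → r5=6-2=4
CMP r5, #0  (cmp 4,0)
BNE top: taken
ADD r3, r3, #11 → r3=40+11=51
ADD r3, r3, #16 → r3=51+16=67
ADD r3, r3, #4 → r3=67+4=71
SUB r5, r5, #2 → r5=4-2=2
CMP r5, #0  (cmp 2,0)
BNE top: taken
ADD r3, r3, #11 → r3=71+11=82
ADD r3, r3, #16 → r3=82+16=98
ADD r3, r3, #4 → r3=98+4=102
SUB r5, r5, #2 → r5=2-2=0
CMP r5, #0  (cmp 0,0)
BNE top: not taken
halt.

102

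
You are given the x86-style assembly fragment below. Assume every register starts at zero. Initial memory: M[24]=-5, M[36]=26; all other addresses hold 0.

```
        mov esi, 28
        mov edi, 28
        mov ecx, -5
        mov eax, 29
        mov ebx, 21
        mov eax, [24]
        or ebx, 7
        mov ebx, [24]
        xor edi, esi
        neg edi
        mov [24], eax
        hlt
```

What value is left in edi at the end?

mov esi, 28 → esi=28
mov edi, 28 → edi=28
mov ecx, -5 → ecx=-5
mov eax, 29 → eax=29
mov ebx, 21 → ebx=21
mov eax, [24] → eax=M[24]=-5
or ebx, 7 → ebx=21|7=23
mov ebx, [24] → ebx=M[24]=-5
xor edi, esi → edi=28^28=0
neg edi → edi=-(0)=0
mov [24], eax → M[24]=-5
halt.

0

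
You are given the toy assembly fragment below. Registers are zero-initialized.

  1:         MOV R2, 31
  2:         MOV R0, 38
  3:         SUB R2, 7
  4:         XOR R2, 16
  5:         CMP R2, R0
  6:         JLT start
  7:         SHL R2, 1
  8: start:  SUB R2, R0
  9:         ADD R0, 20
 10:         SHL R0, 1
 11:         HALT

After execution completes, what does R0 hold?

116

MOV R2, 31 → R2=31
MOV R0, 38 → R0=38
SUB R2, 7 → R2=31-7=24
XOR R2, 16 → R2=24^16=8
CMP R2, R0  (cmp 8,38)
JLT start: taken
SUB R2, R0 → R2=8-38=-30
ADD R0, 20 → R0=38+20=58
SHL R0, 1 → R0=58<<1=116
halt.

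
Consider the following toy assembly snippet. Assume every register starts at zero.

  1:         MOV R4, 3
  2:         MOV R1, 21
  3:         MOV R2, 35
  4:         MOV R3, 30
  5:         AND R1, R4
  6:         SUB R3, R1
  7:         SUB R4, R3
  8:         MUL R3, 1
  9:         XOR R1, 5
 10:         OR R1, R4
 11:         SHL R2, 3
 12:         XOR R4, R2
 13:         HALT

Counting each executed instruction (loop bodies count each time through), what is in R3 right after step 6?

29

MOV R4, 3 → R4=3
MOV R1, 21 → R1=21
MOV R2, 35 → R2=35
MOV R3, 30 → R3=30
AND R1, R4 → R1=21&3=1
SUB R3, R1 → R3=30-1=29
After step 6: R3 = 29.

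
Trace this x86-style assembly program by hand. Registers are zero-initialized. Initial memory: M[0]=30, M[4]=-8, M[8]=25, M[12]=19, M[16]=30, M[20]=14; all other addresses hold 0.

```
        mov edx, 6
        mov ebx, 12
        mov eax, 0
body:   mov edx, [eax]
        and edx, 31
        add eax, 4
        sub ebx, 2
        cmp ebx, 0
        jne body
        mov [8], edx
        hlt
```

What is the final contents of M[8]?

mov edx, 6 → edx=6
mov ebx, 12 → ebx=12
mov eax, 0 → eax=0
mov edx, [eax] → edx=M[0]=30
and edx, 31 → edx=30&31=30
add eax, 4 → eax=0+4=4
sub ebx, 2 → ebx=12-2=10
cmp ebx, 0  (cmp 10,0)
jne body: taken
mov edx, [eax] → edx=M[4]=-8
and edx, 31 → edx=(-8)&31=24
add eax, 4 → eax=4+4=8
sub ebx, 2 → ebx=10-2=8
cmp ebx, 0  (cmp 8,0)
jne body: taken
mov edx, [eax] → edx=M[8]=25
and edx, 31 → edx=25&31=25
add eax, 4 → eax=8+4=12
sub ebx, 2 → ebx=8-2=6
cmp ebx, 0  (cmp 6,0)
jne body: taken
mov edx, [eax] → edx=M[12]=19
and edx, 31 → edx=19&31=19
add eax, 4 → eax=12+4=16
sub ebx, 2 → ebx=6-2=4
cmp ebx, 0  (cmp 4,0)
jne body: taken
mov edx, [eax] → edx=M[16]=30
and edx, 31 → edx=30&31=30
add eax, 4 → eax=16+4=20
sub ebx, 2 → ebx=4-2=2
cmp ebx, 0  (cmp 2,0)
jne body: taken
mov edx, [eax] → edx=M[20]=14
and edx, 31 → edx=14&31=14
add eax, 4 → eax=20+4=24
sub ebx, 2 → ebx=2-2=0
cmp ebx, 0  (cmp 0,0)
jne body: not taken
mov [8], edx → M[8]=14
halt.

14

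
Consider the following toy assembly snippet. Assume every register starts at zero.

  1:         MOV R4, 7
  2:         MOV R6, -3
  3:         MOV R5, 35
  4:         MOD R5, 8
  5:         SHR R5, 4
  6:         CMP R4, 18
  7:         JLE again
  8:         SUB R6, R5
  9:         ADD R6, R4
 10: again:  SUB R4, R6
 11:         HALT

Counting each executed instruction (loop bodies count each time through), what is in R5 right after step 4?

after MOV R4, 7: R4=7
after MOV R6, -3: R6=-3
after MOV R5, 35: R5=35
after MOD R5, 8: R5=35%8=3
After step 4: R5 = 3.

3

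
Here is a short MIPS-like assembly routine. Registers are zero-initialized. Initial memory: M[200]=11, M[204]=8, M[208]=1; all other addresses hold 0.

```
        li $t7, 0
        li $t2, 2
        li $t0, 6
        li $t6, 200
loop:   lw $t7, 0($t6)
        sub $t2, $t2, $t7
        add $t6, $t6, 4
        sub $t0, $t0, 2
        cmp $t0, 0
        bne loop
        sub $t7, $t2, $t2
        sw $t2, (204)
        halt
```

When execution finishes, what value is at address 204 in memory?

-18

li $t7, 0 → $t7=0
li $t2, 2 → $t2=2
li $t0, 6 → $t0=6
li $t6, 200 → $t6=200
lw $t7, 0($t6) → $t7=M[200]=11
sub $t2, $t2, $t7 → $t2=2-11=-9
add $t6, $t6, 4 → $t6=200+4=204
sub $t0, $t0, 2 → $t0=6-2=4
cmp $t0, 0  (cmp 4,0)
bne loop: taken
lw $t7, 0($t6) → $t7=M[204]=8
sub $t2, $t2, $t7 → $t2=(-9)-8=-17
add $t6, $t6, 4 → $t6=204+4=208
sub $t0, $t0, 2 → $t0=4-2=2
cmp $t0, 0  (cmp 2,0)
bne loop: taken
lw $t7, 0($t6) → $t7=M[208]=1
sub $t2, $t2, $t7 → $t2=(-17)-1=-18
add $t6, $t6, 4 → $t6=208+4=212
sub $t0, $t0, 2 → $t0=2-2=0
cmp $t0, 0  (cmp 0,0)
bne loop: not taken
sub $t7, $t2, $t2 → $t7=(-18)-(-18)=0
sw $t2, (204) → M[204]=-18
halt.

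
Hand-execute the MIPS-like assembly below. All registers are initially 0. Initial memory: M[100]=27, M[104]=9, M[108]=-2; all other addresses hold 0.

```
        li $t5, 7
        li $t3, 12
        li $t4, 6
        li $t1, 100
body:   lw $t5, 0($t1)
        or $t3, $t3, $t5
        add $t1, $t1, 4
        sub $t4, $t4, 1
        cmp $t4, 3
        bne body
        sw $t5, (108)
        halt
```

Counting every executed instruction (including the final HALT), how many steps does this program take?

li $t5, 7 → $t5=7
li $t3, 12 → $t3=12
li $t4, 6 → $t4=6
li $t1, 100 → $t1=100
lw $t5, 0($t1) → $t5=M[100]=27
or $t3, $t3, $t5 → $t3=12|27=31
add $t1, $t1, 4 → $t1=100+4=104
sub $t4, $t4, 1 → $t4=6-1=5
cmp $t4, 3  (cmp 5,3)
bne body: taken
lw $t5, 0($t1) → $t5=M[104]=9
or $t3, $t3, $t5 → $t3=31|9=31
add $t1, $t1, 4 → $t1=104+4=108
sub $t4, $t4, 1 → $t4=5-1=4
cmp $t4, 3  (cmp 4,3)
bne body: taken
lw $t5, 0($t1) → $t5=M[108]=-2
or $t3, $t3, $t5 → $t3=31|(-2)=-1
add $t1, $t1, 4 → $t1=108+4=112
sub $t4, $t4, 1 → $t4=4-1=3
cmp $t4, 3  (cmp 3,3)
bne body: not taken
sw $t5, (108) → M[108]=-2
halt.
Total executed instructions: 24.

24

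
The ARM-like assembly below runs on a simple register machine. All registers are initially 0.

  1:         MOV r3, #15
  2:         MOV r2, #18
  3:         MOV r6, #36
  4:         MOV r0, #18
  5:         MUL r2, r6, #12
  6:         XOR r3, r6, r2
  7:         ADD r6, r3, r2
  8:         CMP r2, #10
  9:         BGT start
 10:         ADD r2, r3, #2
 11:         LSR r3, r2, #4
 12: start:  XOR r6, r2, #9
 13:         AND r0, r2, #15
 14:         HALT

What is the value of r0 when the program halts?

0

r3=15
r2=18
r6=36
r0=18
r2=36*12=432
r3=36^432=404
r6=404+432=836
CMP r2, #10  (cmp 432,10)
BGT start: taken
r6=432^9=441
r0=432&15=0
halt.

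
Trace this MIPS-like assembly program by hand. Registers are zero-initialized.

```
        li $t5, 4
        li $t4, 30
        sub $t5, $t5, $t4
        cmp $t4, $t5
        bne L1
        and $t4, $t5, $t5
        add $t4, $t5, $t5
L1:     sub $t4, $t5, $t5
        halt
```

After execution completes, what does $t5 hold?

after li $t5, 4: $t5=4
after li $t4, 30: $t4=30
after sub $t5, $t5, $t4: $t5=4-30=-26
cmp $t4, $t5  (cmp 30,-26)
bne L1: taken
after sub $t4, $t5, $t5: $t4=(-26)-(-26)=0
halt.

-26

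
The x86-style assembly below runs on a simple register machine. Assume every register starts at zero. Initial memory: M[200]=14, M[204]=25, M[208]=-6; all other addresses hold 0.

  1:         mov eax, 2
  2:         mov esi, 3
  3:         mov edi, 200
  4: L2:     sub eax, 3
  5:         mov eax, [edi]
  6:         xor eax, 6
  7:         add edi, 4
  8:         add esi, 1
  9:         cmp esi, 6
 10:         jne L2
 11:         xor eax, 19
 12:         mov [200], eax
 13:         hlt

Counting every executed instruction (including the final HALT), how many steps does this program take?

27

eax=2
esi=3
edi=200
eax=2-3=-1
eax=M[200]=14
eax=14^6=8
edi=200+4=204
esi=3+1=4
cmp esi, 6  (cmp 4,6)
jne L2: taken
eax=8-3=5
eax=M[204]=25
eax=25^6=31
edi=204+4=208
esi=4+1=5
cmp esi, 6  (cmp 5,6)
jne L2: taken
eax=31-3=28
eax=M[208]=-6
eax=(-6)^6=-4
edi=208+4=212
esi=5+1=6
cmp esi, 6  (cmp 6,6)
jne L2: not taken
eax=(-4)^19=-17
mov [200], eax → M[200]=-17
halt.
Total executed instructions: 27.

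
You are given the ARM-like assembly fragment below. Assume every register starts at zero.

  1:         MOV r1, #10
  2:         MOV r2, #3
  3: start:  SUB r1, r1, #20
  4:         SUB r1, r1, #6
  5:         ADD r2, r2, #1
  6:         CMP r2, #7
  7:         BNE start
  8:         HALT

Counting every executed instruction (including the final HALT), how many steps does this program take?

r1=10
r2=3
r1=10-20=-10
r1=(-10)-6=-16
r2=3+1=4
CMP r2, #7  (cmp 4,7)
BNE start: taken
r1=(-16)-20=-36
r1=(-36)-6=-42
r2=4+1=5
CMP r2, #7  (cmp 5,7)
BNE start: taken
r1=(-42)-20=-62
r1=(-62)-6=-68
r2=5+1=6
CMP r2, #7  (cmp 6,7)
BNE start: taken
r1=(-68)-20=-88
r1=(-88)-6=-94
r2=6+1=7
CMP r2, #7  (cmp 7,7)
BNE start: not taken
halt.
Total executed instructions: 23.

23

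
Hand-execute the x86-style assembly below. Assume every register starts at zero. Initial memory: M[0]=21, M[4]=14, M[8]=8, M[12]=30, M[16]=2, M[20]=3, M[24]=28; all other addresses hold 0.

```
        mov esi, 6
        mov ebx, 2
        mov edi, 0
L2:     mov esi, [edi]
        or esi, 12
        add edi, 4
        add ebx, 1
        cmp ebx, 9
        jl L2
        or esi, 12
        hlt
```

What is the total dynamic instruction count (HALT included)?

mov esi, 6 → esi=6
mov ebx, 2 → ebx=2
mov edi, 0 → edi=0
mov esi, [edi] → esi=M[0]=21
or esi, 12 → esi=21|12=29
add edi, 4 → edi=0+4=4
add ebx, 1 → ebx=2+1=3
cmp ebx, 9  (cmp 3,9)
jl L2: taken
mov esi, [edi] → esi=M[4]=14
or esi, 12 → esi=14|12=14
add edi, 4 → edi=4+4=8
add ebx, 1 → ebx=3+1=4
cmp ebx, 9  (cmp 4,9)
jl L2: taken
mov esi, [edi] → esi=M[8]=8
or esi, 12 → esi=8|12=12
add edi, 4 → edi=8+4=12
add ebx, 1 → ebx=4+1=5
cmp ebx, 9  (cmp 5,9)
jl L2: taken
mov esi, [edi] → esi=M[12]=30
or esi, 12 → esi=30|12=30
add edi, 4 → edi=12+4=16
add ebx, 1 → ebx=5+1=6
cmp ebx, 9  (cmp 6,9)
jl L2: taken
mov esi, [edi] → esi=M[16]=2
or esi, 12 → esi=2|12=14
add edi, 4 → edi=16+4=20
add ebx, 1 → ebx=6+1=7
cmp ebx, 9  (cmp 7,9)
jl L2: taken
mov esi, [edi] → esi=M[20]=3
or esi, 12 → esi=3|12=15
add edi, 4 → edi=20+4=24
add ebx, 1 → ebx=7+1=8
cmp ebx, 9  (cmp 8,9)
jl L2: taken
mov esi, [edi] → esi=M[24]=28
or esi, 12 → esi=28|12=28
add edi, 4 → edi=24+4=28
add ebx, 1 → ebx=8+1=9
cmp ebx, 9  (cmp 9,9)
jl L2: not taken
or esi, 12 → esi=28|12=28
halt.
Total executed instructions: 47.

47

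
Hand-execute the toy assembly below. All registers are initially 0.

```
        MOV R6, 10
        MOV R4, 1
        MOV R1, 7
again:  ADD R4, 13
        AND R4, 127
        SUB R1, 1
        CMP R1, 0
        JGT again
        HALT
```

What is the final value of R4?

after MOV R6, 10: R6=10
after MOV R4, 1: R4=1
after MOV R1, 7: R1=7
after ADD R4, 13: R4=1+13=14
after AND R4, 127: R4=14&127=14
after SUB R1, 1: R1=7-1=6
CMP R1, 0  (cmp 6,0)
JGT again: taken
after ADD R4, 13: R4=14+13=27
after AND R4, 127: R4=27&127=27
after SUB R1, 1: R1=6-1=5
CMP R1, 0  (cmp 5,0)
JGT again: taken
after ADD R4, 13: R4=27+13=40
after AND R4, 127: R4=40&127=40
after SUB R1, 1: R1=5-1=4
CMP R1, 0  (cmp 4,0)
JGT again: taken
after ADD R4, 13: R4=40+13=53
after AND R4, 127: R4=53&127=53
after SUB R1, 1: R1=4-1=3
CMP R1, 0  (cmp 3,0)
JGT again: taken
after ADD R4, 13: R4=53+13=66
after AND R4, 127: R4=66&127=66
after SUB R1, 1: R1=3-1=2
CMP R1, 0  (cmp 2,0)
JGT again: taken
after ADD R4, 13: R4=66+13=79
after AND R4, 127: R4=79&127=79
after SUB R1, 1: R1=2-1=1
CMP R1, 0  (cmp 1,0)
JGT again: taken
after ADD R4, 13: R4=79+13=92
after AND R4, 127: R4=92&127=92
after SUB R1, 1: R1=1-1=0
CMP R1, 0  (cmp 0,0)
JGT again: not taken
halt.

92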